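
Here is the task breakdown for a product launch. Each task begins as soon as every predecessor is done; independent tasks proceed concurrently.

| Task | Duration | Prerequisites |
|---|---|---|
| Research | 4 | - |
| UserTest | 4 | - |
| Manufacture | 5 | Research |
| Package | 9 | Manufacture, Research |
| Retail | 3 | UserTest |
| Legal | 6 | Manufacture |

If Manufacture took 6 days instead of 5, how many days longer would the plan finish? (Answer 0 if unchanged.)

As given, the longest chain is Research→Manufacture→Package = 4+5+9 = 18, so the finish is 18 days.
Since Manufacture is critical, the +1 change carries straight to that chain (now 19 days).
No other chain overtakes it, so the finish is 19 days.
Change in finish: 19 − 18 = +1 days.

1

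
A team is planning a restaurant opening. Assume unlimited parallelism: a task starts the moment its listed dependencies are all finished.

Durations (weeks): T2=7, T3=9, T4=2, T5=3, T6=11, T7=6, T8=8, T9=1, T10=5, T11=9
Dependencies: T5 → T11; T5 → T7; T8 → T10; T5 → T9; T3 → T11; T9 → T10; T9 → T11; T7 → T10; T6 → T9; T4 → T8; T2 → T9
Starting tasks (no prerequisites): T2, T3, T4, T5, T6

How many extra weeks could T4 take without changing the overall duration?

6

T6→T9→T11 = 11+1+9 = 21 sets the makespan at 21 weeks.
T4 finishes as early as 2 and must finish by 8.
So T4 can slip 8 − 2 = 6 weeks.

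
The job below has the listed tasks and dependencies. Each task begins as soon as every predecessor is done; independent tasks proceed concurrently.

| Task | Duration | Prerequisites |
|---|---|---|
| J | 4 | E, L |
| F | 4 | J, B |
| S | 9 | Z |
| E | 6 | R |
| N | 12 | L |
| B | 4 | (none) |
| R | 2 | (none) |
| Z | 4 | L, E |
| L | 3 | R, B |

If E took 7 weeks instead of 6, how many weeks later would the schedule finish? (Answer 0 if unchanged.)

The binding path is R→E→Z→S = 2+6+4+9 = 21; finish at 21 weeks.
E is on the critical path; changing it to 7 makes that path 22 weeks.
No other chain overtakes it, so the finish is 22 weeks.
Change in finish: 22 − 21 = +1 weeks.

1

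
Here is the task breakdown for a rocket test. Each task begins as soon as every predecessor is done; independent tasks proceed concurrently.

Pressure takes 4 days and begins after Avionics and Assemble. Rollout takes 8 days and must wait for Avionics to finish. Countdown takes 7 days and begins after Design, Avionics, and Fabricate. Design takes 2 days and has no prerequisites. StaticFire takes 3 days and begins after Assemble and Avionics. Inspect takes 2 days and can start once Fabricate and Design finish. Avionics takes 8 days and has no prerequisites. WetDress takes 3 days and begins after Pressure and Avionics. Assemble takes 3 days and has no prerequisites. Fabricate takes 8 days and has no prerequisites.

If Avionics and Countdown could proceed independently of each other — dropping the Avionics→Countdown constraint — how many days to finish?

Before: longest chain Avionics→Rollout = 8+8 = 16, finish 16.
Dropping Avionics→Countdown doesn't change Countdown's earliest start (8); another predecessor still binds.
New critical path: Avionics→Rollout = 8+8 = 16 ⇒ 16 days.

16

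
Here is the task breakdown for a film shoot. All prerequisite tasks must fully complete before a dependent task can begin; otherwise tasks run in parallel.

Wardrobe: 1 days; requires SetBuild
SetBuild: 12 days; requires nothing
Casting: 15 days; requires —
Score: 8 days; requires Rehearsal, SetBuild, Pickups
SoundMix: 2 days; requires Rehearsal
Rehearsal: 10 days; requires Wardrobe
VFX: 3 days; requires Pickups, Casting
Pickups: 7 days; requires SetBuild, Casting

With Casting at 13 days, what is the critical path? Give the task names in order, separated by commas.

The binding path is SetBuild→Wardrobe→Rehearsal→Score = 12+1+10+8 = 31; finish at 31 days.
The longest path through Casting is only 30 days, so Casting has float 1.
The critical path is still SetBuild→Wardrobe→Rehearsal→Score; finish is now 31 days.

SetBuild, Wardrobe, Rehearsal, Score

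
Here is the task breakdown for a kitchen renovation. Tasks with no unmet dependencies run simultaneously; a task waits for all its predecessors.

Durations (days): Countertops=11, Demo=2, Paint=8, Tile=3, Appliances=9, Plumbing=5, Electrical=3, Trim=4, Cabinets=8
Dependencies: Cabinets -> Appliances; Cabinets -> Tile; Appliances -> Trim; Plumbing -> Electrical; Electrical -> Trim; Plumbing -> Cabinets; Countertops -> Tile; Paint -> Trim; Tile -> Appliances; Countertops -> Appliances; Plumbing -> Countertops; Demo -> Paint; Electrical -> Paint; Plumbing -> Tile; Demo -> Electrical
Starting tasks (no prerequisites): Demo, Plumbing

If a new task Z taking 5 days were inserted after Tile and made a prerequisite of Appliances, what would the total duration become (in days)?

37

Originally the schedule takes 32 days.
With Z inserted, Appliances now waits for max(Countertops, Cabinets, Tile, Z).
New critical path: Plumbing→Countertops→Tile→Z→Appliances→Trim = 5+11+3+5+9+4 = 37 ⇒ 37 days.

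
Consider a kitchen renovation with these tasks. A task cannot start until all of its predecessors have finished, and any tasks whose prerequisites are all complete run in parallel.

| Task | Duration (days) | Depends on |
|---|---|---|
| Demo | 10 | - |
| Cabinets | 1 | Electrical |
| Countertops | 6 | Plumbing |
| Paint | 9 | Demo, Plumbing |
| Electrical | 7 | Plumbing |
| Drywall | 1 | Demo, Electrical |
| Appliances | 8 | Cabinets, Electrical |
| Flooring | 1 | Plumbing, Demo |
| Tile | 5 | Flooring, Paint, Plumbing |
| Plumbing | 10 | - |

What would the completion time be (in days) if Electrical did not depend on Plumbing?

Original critical path: Plumbing→Electrical→Cabinets→Appliances = 10+7+1+8 = 26 ⇒ 26 days.
Without Plumbing→Electrical, Electrical's earliest start moves from 10 to 0.
New critical path: Demo→Paint→Tile = 10+9+5 = 24 ⇒ 24 days.

24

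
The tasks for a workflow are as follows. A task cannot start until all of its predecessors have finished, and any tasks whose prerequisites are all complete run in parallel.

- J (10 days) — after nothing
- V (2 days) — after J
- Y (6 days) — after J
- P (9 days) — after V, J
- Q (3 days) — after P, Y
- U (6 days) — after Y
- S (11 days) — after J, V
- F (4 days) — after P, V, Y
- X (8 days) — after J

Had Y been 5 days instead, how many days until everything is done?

The binding path is J→V→P→F = 10+2+9+4 = 25; finish at 25 days.
Y is off the critical path — its longest chain is 22 days, giving 3 of slack.
No other chain overtakes it, so the finish is 25 days.

25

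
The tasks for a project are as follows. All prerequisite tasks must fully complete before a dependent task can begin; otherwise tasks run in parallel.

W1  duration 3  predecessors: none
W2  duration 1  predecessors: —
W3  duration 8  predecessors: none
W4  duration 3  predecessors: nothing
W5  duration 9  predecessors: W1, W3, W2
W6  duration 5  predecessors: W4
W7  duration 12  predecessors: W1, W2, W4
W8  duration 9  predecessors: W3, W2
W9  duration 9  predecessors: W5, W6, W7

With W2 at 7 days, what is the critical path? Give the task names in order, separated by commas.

As given, the longest chain is W3→W5→W9 = 8+9+9 = 26, so the finish is 26 days.
The longest path through W2 is only 22 days, so W2 has float 4.
The binding chain switches to W2→W7→W9 = 7+12+9 = 28; finish 28 days.

W2, W7, W9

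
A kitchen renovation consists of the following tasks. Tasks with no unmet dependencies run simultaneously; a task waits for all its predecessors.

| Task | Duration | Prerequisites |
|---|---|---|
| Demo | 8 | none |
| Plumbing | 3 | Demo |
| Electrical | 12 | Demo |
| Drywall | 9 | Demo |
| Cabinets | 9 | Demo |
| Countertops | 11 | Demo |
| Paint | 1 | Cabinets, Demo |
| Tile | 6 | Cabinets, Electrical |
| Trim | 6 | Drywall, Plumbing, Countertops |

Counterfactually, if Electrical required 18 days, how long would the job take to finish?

The binding path is Demo→Electrical→Tile = 8+12+6 = 26; finish at 26 days.
Electrical lies on that path, so at 18 days the path becomes 32 days.
No other chain overtakes it, so the finish is 32 days.

32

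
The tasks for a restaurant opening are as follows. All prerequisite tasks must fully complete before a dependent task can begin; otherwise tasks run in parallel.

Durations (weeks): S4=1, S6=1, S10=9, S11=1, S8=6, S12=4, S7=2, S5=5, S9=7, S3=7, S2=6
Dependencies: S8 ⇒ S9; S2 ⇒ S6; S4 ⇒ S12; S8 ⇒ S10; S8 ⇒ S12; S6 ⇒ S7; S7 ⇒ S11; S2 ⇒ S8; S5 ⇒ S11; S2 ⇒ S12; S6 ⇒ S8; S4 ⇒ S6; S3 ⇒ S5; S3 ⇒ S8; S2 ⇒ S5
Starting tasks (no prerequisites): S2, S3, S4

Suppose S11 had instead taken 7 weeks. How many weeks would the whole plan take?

22

The binding path is S2→S6→S8→S10 = 6+1+6+9 = 22; finish at 22 weeks.
The longest path through S11 is only 13 weeks, so S11 has float 9.
The critical path is still S2→S6→S8→S10; finish is now 22 weeks.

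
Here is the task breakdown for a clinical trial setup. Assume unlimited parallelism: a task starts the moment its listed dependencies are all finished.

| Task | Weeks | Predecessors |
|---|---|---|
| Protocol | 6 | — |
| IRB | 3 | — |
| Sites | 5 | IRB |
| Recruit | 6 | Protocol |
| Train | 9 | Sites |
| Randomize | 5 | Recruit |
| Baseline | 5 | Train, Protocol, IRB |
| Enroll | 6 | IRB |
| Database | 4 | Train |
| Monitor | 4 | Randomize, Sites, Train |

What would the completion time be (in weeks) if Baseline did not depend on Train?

21

With the dependency in place, IRB→Sites→Train→Baseline = 3+5+9+5 = 22 sets the finish at 22 weeks.
Without Train→Baseline, Baseline's earliest start moves from 17 to 6.
After: Protocol→Recruit→Randomize→Monitor = 6+6+5+4 = 21 → 21 weeks.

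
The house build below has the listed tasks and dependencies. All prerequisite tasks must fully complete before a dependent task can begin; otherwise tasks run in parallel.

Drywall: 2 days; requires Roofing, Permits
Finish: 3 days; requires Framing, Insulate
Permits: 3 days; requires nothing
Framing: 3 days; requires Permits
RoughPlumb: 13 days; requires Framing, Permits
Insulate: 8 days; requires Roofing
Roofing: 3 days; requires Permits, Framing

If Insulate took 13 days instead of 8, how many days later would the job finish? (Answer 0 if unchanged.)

Baseline: Permits→Framing→Roofing→Insulate→Finish = 3+3+3+8+3 = 20 → 20 days.
Insulate lies on that path, so at 13 days the path becomes 25 days.
The critical path is still Permits→Framing→Roofing→Insulate→Finish; finish is now 25 days.
Change in finish: 25 − 20 = +5 days.

5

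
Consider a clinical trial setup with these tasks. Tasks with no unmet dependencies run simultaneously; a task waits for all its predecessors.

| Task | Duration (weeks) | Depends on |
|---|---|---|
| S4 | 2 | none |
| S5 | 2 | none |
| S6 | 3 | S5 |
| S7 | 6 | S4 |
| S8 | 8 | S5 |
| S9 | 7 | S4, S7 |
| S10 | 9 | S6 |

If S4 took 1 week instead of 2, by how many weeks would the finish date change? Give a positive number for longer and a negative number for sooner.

-1

Critical path before the change: S4→S7→S9 = 2+6+7 = 15 giving 15 weeks.
S4 is on the critical path; changing it to 1 makes that path 14 weeks.
No other chain overtakes it, so the finish is 14 weeks.
Change in finish: 14 − 15 = -1 weeks.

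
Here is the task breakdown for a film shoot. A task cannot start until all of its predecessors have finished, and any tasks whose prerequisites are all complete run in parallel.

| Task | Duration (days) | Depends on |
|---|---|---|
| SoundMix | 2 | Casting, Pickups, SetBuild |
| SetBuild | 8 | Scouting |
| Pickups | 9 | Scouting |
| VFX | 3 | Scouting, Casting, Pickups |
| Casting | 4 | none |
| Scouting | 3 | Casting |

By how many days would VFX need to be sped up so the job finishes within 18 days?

1

Current finish: 19 days; target: 18.
VFX is on every critical path, so each day cut from VFX cuts the finish by one (this holds down to a finish of 18).
Need 19 − 18 = 1 day off VFX → VFX becomes 2 days, finish becomes 18.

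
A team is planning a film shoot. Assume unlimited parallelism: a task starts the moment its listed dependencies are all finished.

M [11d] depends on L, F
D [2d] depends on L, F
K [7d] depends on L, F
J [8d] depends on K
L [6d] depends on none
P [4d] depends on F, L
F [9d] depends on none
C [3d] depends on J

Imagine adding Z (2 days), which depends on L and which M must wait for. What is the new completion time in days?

27

Originally the schedule takes 27 days.
With Z inserted, M now waits for max(L, F, Z).
New critical path: F→K→J→C = 9+7+8+3 = 27 ⇒ 27 days.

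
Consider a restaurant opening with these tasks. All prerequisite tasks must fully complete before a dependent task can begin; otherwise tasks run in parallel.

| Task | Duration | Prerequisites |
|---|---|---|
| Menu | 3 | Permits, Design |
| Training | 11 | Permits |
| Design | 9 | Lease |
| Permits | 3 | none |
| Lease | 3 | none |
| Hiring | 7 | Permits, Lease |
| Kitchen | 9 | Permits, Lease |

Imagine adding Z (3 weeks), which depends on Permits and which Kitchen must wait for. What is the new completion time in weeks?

Originally the plan takes 15 weeks.
With Z inserted, Kitchen now waits for max(Permits, Lease, Z).
New critical path: Lease→Design→Menu = 3+9+3 = 15 ⇒ 15 weeks.

15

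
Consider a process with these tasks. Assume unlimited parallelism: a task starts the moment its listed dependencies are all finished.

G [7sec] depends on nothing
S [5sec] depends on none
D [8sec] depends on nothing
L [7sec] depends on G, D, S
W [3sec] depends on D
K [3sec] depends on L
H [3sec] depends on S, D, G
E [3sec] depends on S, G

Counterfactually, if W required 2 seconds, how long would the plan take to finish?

As given, the longest chain is D→L→K = 8+7+3 = 18, so the finish is 18 seconds.
W has 7 seconds of float (longest path through it is 11).
No other chain overtakes it, so the finish is 18 seconds.

18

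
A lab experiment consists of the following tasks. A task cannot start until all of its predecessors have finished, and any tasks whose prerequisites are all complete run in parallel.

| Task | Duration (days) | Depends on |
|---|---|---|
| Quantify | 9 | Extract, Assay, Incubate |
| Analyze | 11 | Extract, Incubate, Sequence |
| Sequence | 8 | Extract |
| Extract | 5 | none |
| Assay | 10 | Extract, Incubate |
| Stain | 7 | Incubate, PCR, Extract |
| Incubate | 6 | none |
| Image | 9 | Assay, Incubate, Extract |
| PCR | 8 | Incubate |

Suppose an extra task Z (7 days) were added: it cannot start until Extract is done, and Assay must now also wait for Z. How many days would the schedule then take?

31

Originally the schedule takes 25 days.
With Z inserted, Assay now waits for max(Extract, Incubate, Z).
New critical path: Extract→Z→Assay→Image = 5+7+10+9 = 31 ⇒ 31 days.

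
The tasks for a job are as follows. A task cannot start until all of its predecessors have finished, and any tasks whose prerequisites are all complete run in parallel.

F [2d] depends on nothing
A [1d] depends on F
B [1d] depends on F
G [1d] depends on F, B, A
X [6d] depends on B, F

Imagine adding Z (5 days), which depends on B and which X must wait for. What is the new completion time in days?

14

Originally the schedule takes 9 days.
With Z inserted, X now waits for max(B, F, Z).
New critical path: F→B→Z→X = 2+1+5+6 = 14 ⇒ 14 days.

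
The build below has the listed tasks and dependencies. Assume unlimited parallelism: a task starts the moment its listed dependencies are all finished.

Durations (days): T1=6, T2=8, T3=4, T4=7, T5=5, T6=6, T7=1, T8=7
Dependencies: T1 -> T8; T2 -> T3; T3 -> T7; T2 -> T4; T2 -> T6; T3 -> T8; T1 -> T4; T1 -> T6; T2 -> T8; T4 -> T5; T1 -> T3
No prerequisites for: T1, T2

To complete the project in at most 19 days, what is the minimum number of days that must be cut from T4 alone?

1

Current finish: 20 days; target: 19.
T4 is on every critical path, so each day cut from T4 cuts the finish by one (this holds down to a finish of 19).
Need 20 − 19 = 1 day off T4 → T4 becomes 6 days, finish becomes 19.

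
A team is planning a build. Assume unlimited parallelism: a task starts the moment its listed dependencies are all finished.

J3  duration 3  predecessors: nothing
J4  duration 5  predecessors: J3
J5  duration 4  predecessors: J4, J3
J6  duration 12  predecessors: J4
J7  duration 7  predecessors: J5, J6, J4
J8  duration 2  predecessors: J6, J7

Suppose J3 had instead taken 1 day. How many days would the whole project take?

Critical path before the change: J3→J4→J6→J7→J8 = 3+5+12+7+2 = 29 giving 29 days.
J3 lies on that path, so at 1 day the path becomes 27 days.
No other chain overtakes it, so the finish is 27 days.

27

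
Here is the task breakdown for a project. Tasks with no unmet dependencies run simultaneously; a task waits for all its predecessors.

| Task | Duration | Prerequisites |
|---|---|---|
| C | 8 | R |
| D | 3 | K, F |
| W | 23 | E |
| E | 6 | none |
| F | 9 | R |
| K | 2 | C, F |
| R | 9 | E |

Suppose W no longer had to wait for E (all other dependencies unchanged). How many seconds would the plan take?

With the dependency in place, E→R→F→K→D = 6+9+9+2+3 = 29 sets the finish at 29 seconds.
Without E→W, W's earliest start moves from 6 to 0.
New critical path: E→R→F→K→D = 6+9+9+2+3 = 29 ⇒ 29 seconds.

29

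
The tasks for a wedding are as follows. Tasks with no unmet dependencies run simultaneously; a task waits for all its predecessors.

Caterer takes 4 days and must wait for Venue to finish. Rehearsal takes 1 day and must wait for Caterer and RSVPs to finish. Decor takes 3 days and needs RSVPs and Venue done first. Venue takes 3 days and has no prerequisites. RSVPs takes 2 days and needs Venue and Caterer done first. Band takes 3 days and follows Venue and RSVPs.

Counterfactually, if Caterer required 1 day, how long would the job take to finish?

The binding path is Venue→Caterer→RSVPs→Band = 3+4+2+3 = 12; finish at 12 days.
Caterer lies on that path, so at 1 day the path becomes 9 days.
No other chain overtakes it, so the finish is 9 days.

9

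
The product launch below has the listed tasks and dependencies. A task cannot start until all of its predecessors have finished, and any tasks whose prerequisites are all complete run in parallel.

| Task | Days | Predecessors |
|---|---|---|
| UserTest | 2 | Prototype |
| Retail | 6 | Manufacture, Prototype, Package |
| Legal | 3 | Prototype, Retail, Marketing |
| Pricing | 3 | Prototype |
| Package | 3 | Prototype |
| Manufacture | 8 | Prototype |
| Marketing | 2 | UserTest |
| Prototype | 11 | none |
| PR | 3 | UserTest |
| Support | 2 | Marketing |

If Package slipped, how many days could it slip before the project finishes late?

5

Prototype→Manufacture→Retail→Legal = 11+8+6+3 = 28 sets the makespan at 28 days.
Longest path through Package: 23 days (earliest finish 14, latest finish 19).
Slack of Package = 16 − 11 = 5 days.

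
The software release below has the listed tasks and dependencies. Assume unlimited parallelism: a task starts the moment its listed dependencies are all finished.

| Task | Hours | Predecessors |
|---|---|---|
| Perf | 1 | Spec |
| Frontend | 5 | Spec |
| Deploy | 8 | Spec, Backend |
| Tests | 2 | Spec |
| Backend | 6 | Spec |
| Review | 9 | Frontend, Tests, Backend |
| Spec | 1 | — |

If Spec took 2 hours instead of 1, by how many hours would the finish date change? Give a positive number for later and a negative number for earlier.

1

Critical path before the change: Spec→Backend→Review = 1+6+9 = 16 giving 16 hours.
Spec is on the critical path; changing it to 2 makes that path 17 hours.
No other chain overtakes it, so the finish is 17 hours.
Change in finish: 17 − 16 = +1 hours.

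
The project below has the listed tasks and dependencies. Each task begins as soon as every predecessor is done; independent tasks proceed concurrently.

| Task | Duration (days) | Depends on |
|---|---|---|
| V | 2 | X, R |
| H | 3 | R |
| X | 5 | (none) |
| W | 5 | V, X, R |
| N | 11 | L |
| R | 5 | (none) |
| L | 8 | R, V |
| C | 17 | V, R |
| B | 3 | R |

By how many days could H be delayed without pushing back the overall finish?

Critical path: R→V→L→N = 5+2+8+11 = 26, so the finish is 26 days.
The longest chain containing H totals 8 days.
Slack of H = 23 − 5 = 18 days.

18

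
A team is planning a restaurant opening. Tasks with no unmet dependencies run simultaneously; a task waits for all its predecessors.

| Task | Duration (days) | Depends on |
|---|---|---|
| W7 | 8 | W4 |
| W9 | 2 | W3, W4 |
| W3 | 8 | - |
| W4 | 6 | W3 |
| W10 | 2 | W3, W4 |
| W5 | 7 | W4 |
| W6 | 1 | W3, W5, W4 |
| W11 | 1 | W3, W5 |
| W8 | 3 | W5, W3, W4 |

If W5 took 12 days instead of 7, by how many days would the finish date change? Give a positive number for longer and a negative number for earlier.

Baseline: W3→W4→W5→W8 = 8+6+7+3 = 24 → 24 days.
W5 lies on that path, so at 12 days the path becomes 29 days.
No other chain overtakes it, so the finish is 29 days.
Change in finish: 29 − 24 = +5 days.

5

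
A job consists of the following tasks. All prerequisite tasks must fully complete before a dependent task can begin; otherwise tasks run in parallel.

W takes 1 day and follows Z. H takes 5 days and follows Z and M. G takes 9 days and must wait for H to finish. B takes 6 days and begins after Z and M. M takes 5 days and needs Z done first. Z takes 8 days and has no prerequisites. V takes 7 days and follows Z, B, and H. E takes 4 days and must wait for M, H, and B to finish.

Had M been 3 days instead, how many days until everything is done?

25

Critical path before the change: Z→M→H→G = 8+5+5+9 = 27 giving 27 days.
M lies on that path, so at 3 days the path becomes 25 days.
The critical path is still Z→M→H→G; finish is now 25 days.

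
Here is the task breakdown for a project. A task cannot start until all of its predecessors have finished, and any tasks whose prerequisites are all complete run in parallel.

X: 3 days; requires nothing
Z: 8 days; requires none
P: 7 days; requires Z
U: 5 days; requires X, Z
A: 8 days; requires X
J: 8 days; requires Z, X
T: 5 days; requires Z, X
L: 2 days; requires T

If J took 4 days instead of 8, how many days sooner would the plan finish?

Baseline: Z→J = 8+8 = 16 → 16 days.
J is on the critical path; changing it to 4 makes that path 12 days.
Now Z→P = 8+7 = 15 is longest, so the finish becomes 15 days.
Change in finish: 15 − 16 = -1 days.

1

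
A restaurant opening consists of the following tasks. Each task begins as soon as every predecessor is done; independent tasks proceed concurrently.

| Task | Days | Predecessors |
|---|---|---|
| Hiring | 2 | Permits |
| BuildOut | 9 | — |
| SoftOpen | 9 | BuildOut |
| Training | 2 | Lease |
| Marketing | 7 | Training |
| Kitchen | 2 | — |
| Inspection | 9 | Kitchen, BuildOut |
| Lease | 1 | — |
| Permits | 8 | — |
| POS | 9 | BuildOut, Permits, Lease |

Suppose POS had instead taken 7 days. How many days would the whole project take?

Actual critical path: BuildOut→POS = 9+9 = 18 ⇒ 18 days.
POS lies on that path, so at 7 days the path becomes 16 days.
Now BuildOut→SoftOpen = 9+9 = 18 is longest, so the finish becomes 18 days.

18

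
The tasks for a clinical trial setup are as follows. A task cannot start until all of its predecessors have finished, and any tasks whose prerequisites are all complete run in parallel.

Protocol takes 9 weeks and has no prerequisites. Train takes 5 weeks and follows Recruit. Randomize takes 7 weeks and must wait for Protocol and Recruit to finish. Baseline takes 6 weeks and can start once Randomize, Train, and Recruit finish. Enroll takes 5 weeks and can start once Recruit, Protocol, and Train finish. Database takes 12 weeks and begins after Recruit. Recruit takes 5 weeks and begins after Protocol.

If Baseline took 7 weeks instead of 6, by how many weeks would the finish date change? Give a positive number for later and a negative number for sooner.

1

Actual critical path: Protocol→Recruit→Randomize→Baseline = 9+5+7+6 = 27 ⇒ 27 weeks.
Baseline is on the critical path; changing it to 7 makes that path 28 weeks.
The critical path is still Protocol→Recruit→Randomize→Baseline; finish is now 28 weeks.
Change in finish: 28 − 27 = +1 weeks.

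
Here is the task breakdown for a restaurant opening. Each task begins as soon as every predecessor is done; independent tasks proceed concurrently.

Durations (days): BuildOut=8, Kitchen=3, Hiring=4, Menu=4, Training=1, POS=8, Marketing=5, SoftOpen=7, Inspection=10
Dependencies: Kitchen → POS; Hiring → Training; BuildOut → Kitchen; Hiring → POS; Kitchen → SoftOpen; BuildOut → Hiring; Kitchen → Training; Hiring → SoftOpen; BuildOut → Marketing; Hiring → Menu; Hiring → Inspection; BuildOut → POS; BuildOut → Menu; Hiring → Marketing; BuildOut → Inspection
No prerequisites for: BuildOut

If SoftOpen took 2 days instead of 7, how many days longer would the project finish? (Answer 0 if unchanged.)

0

The binding path is BuildOut→Hiring→Inspection = 8+4+10 = 22; finish at 22 days.
The longest path through SoftOpen is only 19 days, so SoftOpen has float 3.
That remains the longest chain; total 22 days.
Change in finish: 22 − 22 = +0 days.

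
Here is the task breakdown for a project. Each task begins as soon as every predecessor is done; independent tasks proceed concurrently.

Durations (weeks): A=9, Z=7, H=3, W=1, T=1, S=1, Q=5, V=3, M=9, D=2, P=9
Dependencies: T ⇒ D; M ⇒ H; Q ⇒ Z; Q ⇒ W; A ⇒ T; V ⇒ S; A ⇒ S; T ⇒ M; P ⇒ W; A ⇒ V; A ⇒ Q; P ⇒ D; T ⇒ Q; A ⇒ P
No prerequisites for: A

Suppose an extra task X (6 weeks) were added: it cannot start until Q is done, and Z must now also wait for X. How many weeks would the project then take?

Originally the project takes 22 weeks.
With X inserted, Z now waits for max(Q, X).
New critical path: A→T→Q→X→Z = 9+1+5+6+7 = 28 ⇒ 28 weeks.

28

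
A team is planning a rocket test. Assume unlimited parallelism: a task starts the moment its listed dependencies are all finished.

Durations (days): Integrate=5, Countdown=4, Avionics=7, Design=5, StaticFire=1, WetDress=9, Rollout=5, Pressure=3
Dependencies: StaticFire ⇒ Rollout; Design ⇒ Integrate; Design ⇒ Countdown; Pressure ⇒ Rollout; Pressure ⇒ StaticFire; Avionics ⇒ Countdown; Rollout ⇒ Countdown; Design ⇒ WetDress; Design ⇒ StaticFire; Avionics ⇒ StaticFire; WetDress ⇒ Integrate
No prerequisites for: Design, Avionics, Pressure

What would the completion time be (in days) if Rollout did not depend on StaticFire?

19

With the dependency in place, Design→WetDress→Integrate = 5+9+5 = 19 sets the finish at 19 days.
Without StaticFire→Rollout, Rollout's earliest start moves from 8 to 3.
The longest chain is now Design→WetDress→Integrate = 5+9+5 = 19, so the rocket test takes 19 days.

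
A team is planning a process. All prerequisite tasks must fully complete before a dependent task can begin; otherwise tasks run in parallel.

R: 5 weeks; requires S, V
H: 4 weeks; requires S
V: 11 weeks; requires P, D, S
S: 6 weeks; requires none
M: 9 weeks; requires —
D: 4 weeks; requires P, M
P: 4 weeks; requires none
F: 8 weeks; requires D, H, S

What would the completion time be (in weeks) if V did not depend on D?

With the dependency in place, M→D→V→R = 9+4+11+5 = 29 sets the finish at 29 weeks.
Without D→V, V's earliest start moves from 13 to 6.
New critical path: S→V→R = 6+11+5 = 22 ⇒ 22 weeks.

22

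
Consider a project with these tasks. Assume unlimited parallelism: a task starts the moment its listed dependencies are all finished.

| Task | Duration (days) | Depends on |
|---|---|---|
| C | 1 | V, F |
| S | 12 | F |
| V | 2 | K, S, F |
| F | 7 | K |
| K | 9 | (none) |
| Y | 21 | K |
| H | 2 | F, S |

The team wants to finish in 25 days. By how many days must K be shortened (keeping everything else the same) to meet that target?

6

Current finish: 31 days; target: 25.
K is on every critical path, so each day cut from K cuts the finish by one (this holds down to a finish of 23).
Need 31 − 25 = 6 days off K → K becomes 3 days, finish becomes 25.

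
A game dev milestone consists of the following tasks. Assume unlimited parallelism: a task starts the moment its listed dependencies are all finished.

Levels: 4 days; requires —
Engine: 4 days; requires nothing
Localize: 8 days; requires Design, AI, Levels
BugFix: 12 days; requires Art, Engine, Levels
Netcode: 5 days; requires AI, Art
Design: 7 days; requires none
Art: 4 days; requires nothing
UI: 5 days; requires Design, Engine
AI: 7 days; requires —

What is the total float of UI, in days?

Critical path: Engine→BugFix = 4+12 = 16, so the finish is 16 days.
The longest chain containing UI totals 12 days.
Float = 16 − 12 = 4.

4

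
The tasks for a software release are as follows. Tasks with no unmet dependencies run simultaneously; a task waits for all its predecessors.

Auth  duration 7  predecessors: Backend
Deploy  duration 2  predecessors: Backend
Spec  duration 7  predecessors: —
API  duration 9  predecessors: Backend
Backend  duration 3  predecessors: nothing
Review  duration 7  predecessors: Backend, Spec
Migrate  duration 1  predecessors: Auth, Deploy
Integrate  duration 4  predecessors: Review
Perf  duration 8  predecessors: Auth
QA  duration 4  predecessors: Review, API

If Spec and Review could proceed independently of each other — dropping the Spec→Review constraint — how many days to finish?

Original critical path: Spec→Review→QA = 7+7+4 = 18 ⇒ 18 days.
Without Spec→Review, Review's earliest start moves from 7 to 3.
The longest chain is now Backend→Auth→Perf = 3+7+8 = 18, so the software release takes 18 days.

18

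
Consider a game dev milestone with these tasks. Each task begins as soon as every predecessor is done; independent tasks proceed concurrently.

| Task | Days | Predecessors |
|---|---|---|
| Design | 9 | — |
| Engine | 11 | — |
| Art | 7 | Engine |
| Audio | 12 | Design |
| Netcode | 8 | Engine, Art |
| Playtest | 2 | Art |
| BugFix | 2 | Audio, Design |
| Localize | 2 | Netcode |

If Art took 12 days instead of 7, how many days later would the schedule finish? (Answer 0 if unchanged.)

5

Actual critical path: Engine→Art→Netcode→Localize = 11+7+8+2 = 28 ⇒ 28 days.
Art lies on that path, so at 12 days the path becomes 33 days.
The critical path is still Engine→Art→Netcode→Localize; finish is now 33 days.
Change in finish: 33 − 28 = +5 days.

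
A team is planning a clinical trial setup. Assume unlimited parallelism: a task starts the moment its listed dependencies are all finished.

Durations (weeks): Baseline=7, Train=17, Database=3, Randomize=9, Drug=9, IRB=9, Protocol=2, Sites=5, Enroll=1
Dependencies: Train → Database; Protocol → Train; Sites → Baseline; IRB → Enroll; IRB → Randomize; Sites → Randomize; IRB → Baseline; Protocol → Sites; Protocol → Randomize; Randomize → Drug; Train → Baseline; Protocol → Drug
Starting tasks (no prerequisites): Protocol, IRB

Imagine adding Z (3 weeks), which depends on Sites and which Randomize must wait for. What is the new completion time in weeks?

28

Originally the plan takes 27 weeks.
With Z inserted, Randomize now waits for max(Protocol, Sites, IRB, Z).
New critical path: Protocol→Sites→Z→Randomize→Drug = 2+5+3+9+9 = 28 ⇒ 28 weeks.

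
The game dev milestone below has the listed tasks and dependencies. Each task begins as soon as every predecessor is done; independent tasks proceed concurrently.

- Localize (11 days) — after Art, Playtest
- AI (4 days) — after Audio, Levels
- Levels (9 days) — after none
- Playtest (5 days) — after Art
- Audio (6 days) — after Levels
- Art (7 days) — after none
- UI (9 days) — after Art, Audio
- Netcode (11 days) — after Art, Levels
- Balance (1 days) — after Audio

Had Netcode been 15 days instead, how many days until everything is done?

24

Critical path before the change: Levels→Audio→UI = 9+6+9 = 24 giving 24 days.
Netcode is off the critical path — its longest chain is 20 days, giving 4 of slack.
The critical path is still Levels→Audio→UI; finish is now 24 days.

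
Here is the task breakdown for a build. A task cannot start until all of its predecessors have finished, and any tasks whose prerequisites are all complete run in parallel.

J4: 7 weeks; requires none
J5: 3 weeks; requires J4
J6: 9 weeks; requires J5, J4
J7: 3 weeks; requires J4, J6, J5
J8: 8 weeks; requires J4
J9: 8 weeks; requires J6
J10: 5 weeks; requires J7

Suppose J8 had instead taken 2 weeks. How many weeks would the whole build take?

As given, the longest chain is J4→J5→J6→J7→J10 = 7+3+9+3+5 = 27, so the finish is 27 weeks.
J8 is off the critical path — its longest chain is 15 weeks, giving 12 of slack.
That remains the longest chain; total 27 weeks.

27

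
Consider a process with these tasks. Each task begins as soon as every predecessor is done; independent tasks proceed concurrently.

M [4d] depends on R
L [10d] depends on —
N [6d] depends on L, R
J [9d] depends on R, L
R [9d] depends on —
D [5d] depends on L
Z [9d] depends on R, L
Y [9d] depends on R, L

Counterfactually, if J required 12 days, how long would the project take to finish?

The binding path is L→J = 10+9 = 19; finish at 19 days.
J is on the critical path; changing it to 12 makes that path 22 days.
The critical path is still L→J; finish is now 22 days.

22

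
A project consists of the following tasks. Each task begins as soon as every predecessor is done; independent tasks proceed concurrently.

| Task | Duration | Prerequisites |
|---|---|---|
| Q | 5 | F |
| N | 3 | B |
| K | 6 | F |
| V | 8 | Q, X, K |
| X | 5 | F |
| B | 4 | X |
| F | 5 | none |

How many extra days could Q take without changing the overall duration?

1

F→K→V = 5+6+8 = 19 sets the makespan at 19 days.
Q finishes as early as 10 and must finish by 11.
Float = 19 − 18 = 1.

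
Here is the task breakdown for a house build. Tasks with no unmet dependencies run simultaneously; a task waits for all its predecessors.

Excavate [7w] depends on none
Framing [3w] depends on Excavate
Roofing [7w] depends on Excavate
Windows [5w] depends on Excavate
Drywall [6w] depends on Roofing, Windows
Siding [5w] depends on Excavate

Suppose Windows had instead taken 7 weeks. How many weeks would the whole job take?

Actual critical path: Excavate→Roofing→Drywall = 7+7+6 = 20 ⇒ 20 weeks.
Windows has 2 weeks of float (longest path through it is 18).
The critical path is still Excavate→Roofing→Drywall; finish is now 20 weeks.

20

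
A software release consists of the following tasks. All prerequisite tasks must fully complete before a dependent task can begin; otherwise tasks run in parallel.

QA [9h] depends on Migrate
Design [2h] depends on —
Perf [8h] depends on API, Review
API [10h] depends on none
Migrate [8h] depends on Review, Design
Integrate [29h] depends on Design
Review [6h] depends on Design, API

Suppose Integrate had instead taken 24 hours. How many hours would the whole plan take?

The binding path is API→Review→Migrate→QA = 10+6+8+9 = 33; finish at 33 hours.
The longest path through Integrate is only 31 hours, so Integrate has float 2.
No other chain overtakes it, so the finish is 33 hours.

33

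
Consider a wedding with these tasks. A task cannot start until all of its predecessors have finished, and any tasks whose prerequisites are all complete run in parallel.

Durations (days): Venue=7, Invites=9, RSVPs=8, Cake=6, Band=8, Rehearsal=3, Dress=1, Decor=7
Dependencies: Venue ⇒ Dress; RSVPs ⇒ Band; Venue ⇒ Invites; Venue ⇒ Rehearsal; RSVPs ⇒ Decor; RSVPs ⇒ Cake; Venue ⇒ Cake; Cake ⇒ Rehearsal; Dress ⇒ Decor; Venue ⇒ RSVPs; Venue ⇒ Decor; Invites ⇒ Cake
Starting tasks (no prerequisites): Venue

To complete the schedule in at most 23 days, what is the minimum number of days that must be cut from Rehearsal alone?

2

Current finish: 25 days; target: 23.
Rehearsal is on every critical path, so each day cut from Rehearsal cuts the finish by one (this holds down to a finish of 23).
Need 25 − 23 = 2 days off Rehearsal → Rehearsal becomes 1 day, finish becomes 23.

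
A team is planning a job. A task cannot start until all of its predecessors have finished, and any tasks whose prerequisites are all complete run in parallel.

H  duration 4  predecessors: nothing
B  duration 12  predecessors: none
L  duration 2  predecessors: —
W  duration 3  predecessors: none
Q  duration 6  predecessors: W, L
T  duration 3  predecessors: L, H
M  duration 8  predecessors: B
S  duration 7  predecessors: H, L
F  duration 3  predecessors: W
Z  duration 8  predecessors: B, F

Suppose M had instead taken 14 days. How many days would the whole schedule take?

26

As given, the longest chain is B→M = 12+8 = 20, so the finish is 20 days.
M is on the critical path; changing it to 14 makes that path 26 days.
No other chain overtakes it, so the finish is 26 days.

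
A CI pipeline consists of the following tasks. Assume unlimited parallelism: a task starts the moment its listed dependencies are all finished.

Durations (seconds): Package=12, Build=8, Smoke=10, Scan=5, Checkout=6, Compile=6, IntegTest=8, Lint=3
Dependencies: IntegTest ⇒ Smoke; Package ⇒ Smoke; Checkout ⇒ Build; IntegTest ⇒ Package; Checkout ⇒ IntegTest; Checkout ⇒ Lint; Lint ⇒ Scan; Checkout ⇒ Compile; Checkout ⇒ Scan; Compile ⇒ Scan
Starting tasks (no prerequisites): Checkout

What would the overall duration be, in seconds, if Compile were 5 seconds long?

36

Critical path before the change: Checkout→IntegTest→Package→Smoke = 6+8+12+10 = 36 giving 36 seconds.
Compile is off the critical path — its longest chain is 17 seconds, giving 19 of slack.
No other chain overtakes it, so the finish is 36 seconds.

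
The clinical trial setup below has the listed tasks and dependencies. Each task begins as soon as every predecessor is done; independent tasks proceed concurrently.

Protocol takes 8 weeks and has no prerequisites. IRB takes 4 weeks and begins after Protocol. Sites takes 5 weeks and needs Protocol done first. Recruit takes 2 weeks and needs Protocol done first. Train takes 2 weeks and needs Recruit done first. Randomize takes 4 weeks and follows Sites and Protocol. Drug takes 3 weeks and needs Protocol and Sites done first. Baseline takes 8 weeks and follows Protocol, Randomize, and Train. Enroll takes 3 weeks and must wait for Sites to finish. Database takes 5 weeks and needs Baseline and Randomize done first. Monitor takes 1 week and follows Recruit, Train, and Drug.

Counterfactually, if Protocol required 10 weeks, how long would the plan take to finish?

32

As given, the longest chain is Protocol→Sites→Randomize→Baseline→Database = 8+5+4+8+5 = 30, so the finish is 30 weeks.
Protocol is on the critical path; changing it to 10 makes that path 32 weeks.
The critical path is still Protocol→Sites→Randomize→Baseline→Database; finish is now 32 weeks.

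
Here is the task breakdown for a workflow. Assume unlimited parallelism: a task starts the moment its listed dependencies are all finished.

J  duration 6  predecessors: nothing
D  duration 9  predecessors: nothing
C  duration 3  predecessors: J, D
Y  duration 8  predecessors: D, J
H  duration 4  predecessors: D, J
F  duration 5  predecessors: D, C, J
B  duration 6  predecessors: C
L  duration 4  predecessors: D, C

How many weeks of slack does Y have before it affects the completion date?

D→C→B = 9+3+6 = 18 sets the makespan at 18 weeks.
Longest path through Y: 17 weeks (earliest finish 17, latest finish 18).
Slack of Y = 10 − 9 = 1 week.

1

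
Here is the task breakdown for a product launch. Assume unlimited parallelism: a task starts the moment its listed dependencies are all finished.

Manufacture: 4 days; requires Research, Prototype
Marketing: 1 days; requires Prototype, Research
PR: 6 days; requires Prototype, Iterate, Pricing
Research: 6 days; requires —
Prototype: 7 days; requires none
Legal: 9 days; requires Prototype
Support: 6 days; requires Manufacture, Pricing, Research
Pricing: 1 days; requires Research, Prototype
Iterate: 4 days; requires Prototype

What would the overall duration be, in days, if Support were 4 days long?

17

As given, the longest chain is Prototype→Manufacture→Support = 7+4+6 = 17, so the finish is 17 days.
Support lies on that path, so at 4 days the path becomes 15 days.
The binding chain switches to Prototype→Iterate→PR = 7+4+6 = 17; finish 17 days.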